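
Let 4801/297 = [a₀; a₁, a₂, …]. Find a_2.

4801 = 16·297 + 49   →  a_0 = 16
297 = 6·49 + 3   →  a_1 = 6
49 = 16·3 + 1   →  a_2 = 16

16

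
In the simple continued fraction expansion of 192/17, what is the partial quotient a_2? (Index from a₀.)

192 = 11·17 + 5   →  a_0 = 11
17 = 3·5 + 2   →  a_1 = 3
5 = 2·2 + 1   →  a_2 = 2

2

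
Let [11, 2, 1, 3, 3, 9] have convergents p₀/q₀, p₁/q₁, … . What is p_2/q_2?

34/3

Using pₖ = aₖpₖ₋₁ + pₖ₋₂, qₖ = aₖqₖ₋₁ + qₖ₋₂ (with p₋₁=1, p₋₂=0, q₋₁=0, q₋₂=1):
  k=0: a=11, p=11, q=1
  k=1: a=2, p=23, q=2
  k=2: a=1, p=34, q=3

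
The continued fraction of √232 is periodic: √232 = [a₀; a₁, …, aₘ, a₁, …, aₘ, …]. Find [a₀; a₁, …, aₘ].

a₀ = ⌊√232⌋ = 15.
With m₀=0, d₀=1 and mₖ₊₁ = dₖaₖ − mₖ, dₖ₊₁ = (n − mₖ₊₁²)/dₖ, aₖ₊₁ = ⌊(a₀+mₖ₊₁)/dₖ₊₁⌋:
  k=1: m=15, d=7, a=4
  k=2: m=13, d=9, a=3
  k=3: m=14, d=4, a=7
  k=4: m=14, d=9, a=3
  k=5: m=13, d=7, a=4
  k=6: m=15, d=1, a=30
d=1 and a=2a₀=30 at k=6, so the next step gives (m, d) = (15, 7) again — its k=1 value — and the period has length 6.

[15; 4, 3, 7, 3, 4, 30]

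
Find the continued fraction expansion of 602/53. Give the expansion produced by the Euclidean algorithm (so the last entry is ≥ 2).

602 = 11*53 + 19
53 = 2*19 + 15
19 = 1*15 + 4
15 = 3*4 + 3
4 = 1*3 + 1
3 = 3*1 + 0  (stop)
So 602/53 = [11; 2, 1, 3, 1, 3].

[11; 2, 1, 3, 1, 3]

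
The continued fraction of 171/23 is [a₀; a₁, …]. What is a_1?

171 = 7·23 + 10   →  a_0 = 7
23 = 2·10 + 3   →  a_1 = 2

2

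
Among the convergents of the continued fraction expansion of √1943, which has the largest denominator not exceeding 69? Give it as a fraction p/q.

√1943 = [44; 12, 1, 1, 2, 1, 1, 12, 88, …] (period length 8).
Convergents:
  p_0/q_0 = 44/1
  p_1/q_1 = 529/12
  p_2/q_2 = 573/13
  p_3/q_3 = 1102/25
  p_4/q_4 = 2777/63
  p_5/q_5 = 3879/88
q_4 = 63 ≤ 69 < 88 = q_5, so the answer is 2777/63.

2777/63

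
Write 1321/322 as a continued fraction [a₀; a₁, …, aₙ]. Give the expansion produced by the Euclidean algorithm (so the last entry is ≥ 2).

[4; 9, 1, 3, 8]

1321 = 4*322 + 33
322 = 9*33 + 25
33 = 1*25 + 8
25 = 3*8 + 1
8 = 8*1 + 0  (stop)
So 1321/322 = [4; 9, 1, 3, 8].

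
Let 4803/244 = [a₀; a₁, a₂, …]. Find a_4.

4803 = 19·244 + 167   →  a_0 = 19
244 = 1·167 + 77   →  a_1 = 1
167 = 2·77 + 13   →  a_2 = 2
77 = 5·13 + 12   →  a_3 = 5
13 = 1·12 + 1   →  a_4 = 1

1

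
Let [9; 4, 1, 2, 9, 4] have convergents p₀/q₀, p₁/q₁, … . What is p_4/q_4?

Using pₖ = aₖpₖ₋₁ + pₖ₋₂, qₖ = aₖqₖ₋₁ + qₖ₋₂ (with p₋₁=1, p₋₂=0, q₋₁=0, q₋₂=1):
  k=0: a=9, p=9, q=1
  k=1: a=4, p=37, q=4
  k=2: a=1, p=46, q=5
  k=3: a=2, p=129, q=14
  k=4: a=9, p=1207, q=131

1207/131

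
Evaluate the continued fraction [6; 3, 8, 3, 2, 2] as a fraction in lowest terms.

Using pₖ = aₖpₖ₋₁ + pₖ₋₂ and qₖ = aₖqₖ₋₁ + qₖ₋₂:
  k=0: a=6, p=6, q=1
  k=1: a=3, p=19, q=3
  k=2: a=8, p=158, q=25
  k=3: a=3, p=493, q=78
  k=4: a=2, p=1144, q=181
  k=5: a=2, p=2781, q=440

2781/440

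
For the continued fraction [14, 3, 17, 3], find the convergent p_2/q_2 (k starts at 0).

Using pₖ = aₖpₖ₋₁ + pₖ₋₂, qₖ = aₖqₖ₋₁ + qₖ₋₂ (with p₋₁=1, p₋₂=0, q₋₁=0, q₋₂=1):
  k=0: a=14, p=14, q=1
  k=1: a=3, p=43, q=3
  k=2: a=17, p=745, q=52

745/52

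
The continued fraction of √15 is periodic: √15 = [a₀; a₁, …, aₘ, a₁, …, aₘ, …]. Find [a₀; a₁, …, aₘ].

[3; 1, 6]

a₀ = ⌊√15⌋ = 3.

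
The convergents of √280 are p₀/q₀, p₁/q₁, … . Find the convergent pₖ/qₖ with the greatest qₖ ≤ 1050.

8467/506

√280 = [16; 1, 2, 1, 2, 1, 32, …] (period length 6).
Convergents:
  p_0/q_0 = 16/1
  p_1/q_1 = 17/1
  p_2/q_2 = 50/3
  p_3/q_3 = 67/4
  p_4/q_4 = 184/11
  p_5/q_5 = 251/15
  p_6/q_6 = 8216/491
  p_7/q_7 = 8467/506
  p_8/q_8 = 25150/1503
q_7 = 506 ≤ 1050 < 1503 = q_8, so the answer is 8467/506.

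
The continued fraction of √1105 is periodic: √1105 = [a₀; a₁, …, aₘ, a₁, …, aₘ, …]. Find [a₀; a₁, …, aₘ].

a₀ = ⌊√1105⌋ = 33.
With m₀=0, d₀=1 and mₖ₊₁ = dₖaₖ − mₖ, dₖ₊₁ = (n − mₖ₊₁²)/dₖ, aₖ₊₁ = ⌊(a₀+mₖ₊₁)/dₖ₊₁⌋:
  k=1: m=33, d=16, a=4
  k=2: m=31, d=9, a=7
  k=3: m=32, d=9, a=7
  k=4: m=31, d=16, a=4
  k=5: m=33, d=1, a=66
d=1 and a=2a₀=66 at k=5, so the next step gives (m, d) = (33, 16) again — its k=1 value — and the period has length 5.

[33; 4, 7, 7, 4, 66]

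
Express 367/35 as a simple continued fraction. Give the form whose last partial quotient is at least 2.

[10; 2, 17]

367 = 10*35 + 17
35 = 2*17 + 1
17 = 17*1 + 0  (stop)
So 367/35 = [10; 2, 17].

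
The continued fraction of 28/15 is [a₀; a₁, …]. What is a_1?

28 = 1·15 + 13   →  a_0 = 1
15 = 1·13 + 2   →  a_1 = 1

1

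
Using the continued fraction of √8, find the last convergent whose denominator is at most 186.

478/169

√8 = [2; 1, 4, …] (period length 2).
Convergents:
  p_0/q_0 = 2/1
  p_1/q_1 = 3/1
  p_2/q_2 = 14/5
  p_3/q_3 = 17/6
  p_4/q_4 = 82/29
  p_5/q_5 = 99/35
  p_6/q_6 = 478/169
  p_7/q_7 = 577/204
q_6 = 169 ≤ 186 < 204 = q_7, so the answer is 478/169.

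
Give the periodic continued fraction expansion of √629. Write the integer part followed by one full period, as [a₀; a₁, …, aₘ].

a₀ = ⌊√629⌋ = 25.

[25; 12, 1, 1, 12, 50]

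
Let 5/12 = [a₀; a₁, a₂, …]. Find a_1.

2

5 = 0·12 + 5   →  a_0 = 0
12 = 2·5 + 2   →  a_1 = 2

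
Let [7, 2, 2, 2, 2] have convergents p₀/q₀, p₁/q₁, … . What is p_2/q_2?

37/5

Using pₖ = aₖpₖ₋₁ + pₖ₋₂, qₖ = aₖqₖ₋₁ + qₖ₋₂ (with p₋₁=1, p₋₂=0, q₋₁=0, q₋₂=1):
  k=0: a=7, p=7, q=1
  k=1: a=2, p=15, q=2
  k=2: a=2, p=37, q=5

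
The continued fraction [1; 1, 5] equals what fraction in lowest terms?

11/6

Fold from the inside: start with 5/1.
  1 + 1/5 = 6/5
  1 + 5/6 = 11/6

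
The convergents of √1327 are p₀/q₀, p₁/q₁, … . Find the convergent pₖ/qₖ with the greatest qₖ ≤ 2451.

√1327 = [36; 2, 2, 1, 35, 1, 2, 2, 72, …] (period length 8).
Convergents:
  p_0/q_0 = 36/1
  p_1/q_1 = 73/2
  p_2/q_2 = 182/5
  p_3/q_3 = 255/7
  p_4/q_4 = 9107/250
  p_5/q_5 = 9362/257
  p_6/q_6 = 27831/764
  p_7/q_7 = 65024/1785
  p_8/q_8 = 4709559/129284
q_7 = 1785 ≤ 2451 < 129284 = q_8, so the answer is 65024/1785.

65024/1785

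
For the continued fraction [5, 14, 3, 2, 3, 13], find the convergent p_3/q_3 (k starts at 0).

507/100

Using pₖ = aₖpₖ₋₁ + pₖ₋₂, qₖ = aₖqₖ₋₁ + qₖ₋₂ (with p₋₁=1, p₋₂=0, q₋₁=0, q₋₂=1):
  k=0: a=5, p=5, q=1
  k=1: a=14, p=71, q=14
  k=2: a=3, p=218, q=43
  k=3: a=2, p=507, q=100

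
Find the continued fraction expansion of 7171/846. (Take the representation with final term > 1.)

7171 = 8*846 + 403
846 = 2*403 + 40
403 = 10*40 + 3
40 = 13*3 + 1
3 = 3*1 + 0  (stop)
So 7171/846 = [8; 2, 10, 13, 3].

[8; 2, 10, 13, 3]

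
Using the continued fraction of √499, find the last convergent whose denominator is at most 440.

√499 = [22; 2, 1, 21, 1, 2, 44, …] (period length 6).
Convergents:
  p_0/q_0 = 22/1
  p_1/q_1 = 45/2
  p_2/q_2 = 67/3
  p_3/q_3 = 1452/65
  p_4/q_4 = 1519/68
  p_5/q_5 = 4490/201
  p_6/q_6 = 199079/8912
q_5 = 201 ≤ 440 < 8912 = q_6, so the answer is 4490/201.

4490/201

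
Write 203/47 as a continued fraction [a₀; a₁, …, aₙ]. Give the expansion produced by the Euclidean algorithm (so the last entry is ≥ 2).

[4; 3, 7, 2]

203 = 4×47 + 15
47 = 3×15 + 2
15 = 7×2 + 1
2 = 2×1 + 0  (stop)
So 203/47 = [4; 3, 7, 2].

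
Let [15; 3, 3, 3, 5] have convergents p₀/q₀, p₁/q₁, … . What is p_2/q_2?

Using pₖ = aₖpₖ₋₁ + pₖ₋₂, qₖ = aₖqₖ₋₁ + qₖ₋₂ (with p₋₁=1, p₋₂=0, q₋₁=0, q₋₂=1):
  k=0: a=15, p=15, q=1
  k=1: a=3, p=46, q=3
  k=2: a=3, p=153, q=10

153/10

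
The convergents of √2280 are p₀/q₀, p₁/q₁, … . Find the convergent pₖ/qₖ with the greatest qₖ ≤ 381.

√2280 = [47; 1, 2, 1, 94, …] (period length 4).
Convergents:
  p_0/q_0 = 47/1
  p_1/q_1 = 48/1
  p_2/q_2 = 143/3
  p_3/q_3 = 191/4
  p_4/q_4 = 18097/379
  p_5/q_5 = 18288/383
q_4 = 379 ≤ 381 < 383 = q_5, so the answer is 18097/379.

18097/379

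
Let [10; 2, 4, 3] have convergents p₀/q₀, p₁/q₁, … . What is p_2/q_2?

94/9

Using pₖ = aₖpₖ₋₁ + pₖ₋₂, qₖ = aₖqₖ₋₁ + qₖ₋₂ (with p₋₁=1, p₋₂=0, q₋₁=0, q₋₂=1):
  k=0: a=10, p=10, q=1
  k=1: a=2, p=21, q=2
  k=2: a=4, p=94, q=9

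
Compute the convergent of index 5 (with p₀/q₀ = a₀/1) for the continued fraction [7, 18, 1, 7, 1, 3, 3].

4662/661

Using pₖ = aₖpₖ₋₁ + pₖ₋₂, qₖ = aₖqₖ₋₁ + qₖ₋₂ (with p₋₁=1, p₋₂=0, q₋₁=0, q₋₂=1):
  k=0: a=7, p=7, q=1
  k=1: a=18, p=127, q=18
  k=2: a=1, p=134, q=19
  k=3: a=7, p=1065, q=151
  k=4: a=1, p=1199, q=170
  k=5: a=3, p=4662, q=661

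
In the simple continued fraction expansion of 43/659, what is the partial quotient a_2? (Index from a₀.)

43 = 0·659 + 43   →  a_0 = 0
659 = 15·43 + 14   →  a_1 = 15
43 = 3·14 + 1   →  a_2 = 3

3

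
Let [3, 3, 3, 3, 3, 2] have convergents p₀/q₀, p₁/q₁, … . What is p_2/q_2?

33/10

Using pₖ = aₖpₖ₋₁ + pₖ₋₂, qₖ = aₖqₖ₋₁ + qₖ₋₂ (with p₋₁=1, p₋₂=0, q₋₁=0, q₋₂=1):
  k=0: a=3, p=3, q=1
  k=1: a=3, p=10, q=3
  k=2: a=3, p=33, q=10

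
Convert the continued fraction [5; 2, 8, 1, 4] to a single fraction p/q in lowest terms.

Using pₖ = aₖpₖ₋₁ + pₖ₋₂ and qₖ = aₖqₖ₋₁ + qₖ₋₂:
  k=0: a=5, p=5, q=1
  k=1: a=2, p=11, q=2
  k=2: a=8, p=93, q=17
  k=3: a=1, p=104, q=19
  k=4: a=4, p=509, q=93

509/93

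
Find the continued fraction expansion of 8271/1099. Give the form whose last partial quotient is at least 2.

8271 = 7·1099 + 578
1099 = 1·578 + 521
578 = 1·521 + 57
521 = 9·57 + 8
57 = 7·8 + 1
8 = 8·1 + 0  (stop)
So 8271/1099 = [7; 1, 1, 9, 7, 8].

[7; 1, 1, 9, 7, 8]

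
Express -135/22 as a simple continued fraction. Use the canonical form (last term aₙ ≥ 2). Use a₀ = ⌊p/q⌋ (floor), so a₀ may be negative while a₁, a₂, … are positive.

-135 = -7×22 + 19
22 = 1×19 + 3
19 = 6×3 + 1
3 = 3×1 + 0  (stop)
So -135/22 = [-7; 1, 6, 3].

[-7; 1, 6, 3]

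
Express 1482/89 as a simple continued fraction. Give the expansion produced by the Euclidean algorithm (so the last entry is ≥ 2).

1482 = 16·89 + 58
89 = 1·58 + 31
58 = 1·31 + 27
31 = 1·27 + 4
27 = 6·4 + 3
4 = 1·3 + 1
3 = 3·1 + 0  (stop)
So 1482/89 = [16; 1, 1, 1, 6, 1, 3].

[16; 1, 1, 1, 6, 1, 3]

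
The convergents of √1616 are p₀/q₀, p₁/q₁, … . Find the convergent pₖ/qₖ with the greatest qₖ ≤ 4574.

√1616 = [40; 5, 80, …] (period length 2).
Convergents:
  p_0/q_0 = 40/1
  p_1/q_1 = 201/5
  p_2/q_2 = 16120/401
  p_3/q_3 = 80801/2010
  p_4/q_4 = 6480200/161201
q_3 = 2010 ≤ 4574 < 161201 = q_4, so the answer is 80801/2010.

80801/2010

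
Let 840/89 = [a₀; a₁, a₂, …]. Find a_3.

840 = 9·89 + 39   →  a_0 = 9
89 = 2·39 + 11   →  a_1 = 2
39 = 3·11 + 6   →  a_2 = 3
11 = 1·6 + 5   →  a_3 = 1

1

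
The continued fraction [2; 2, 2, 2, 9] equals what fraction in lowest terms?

273/113

Using pₖ = aₖpₖ₋₁ + pₖ₋₂ and qₖ = aₖqₖ₋₁ + qₖ₋₂:
  k=0: a=2, p=2, q=1
  k=1: a=2, p=5, q=2
  k=2: a=2, p=12, q=5
  k=3: a=2, p=29, q=12
  k=4: a=9, p=273, q=113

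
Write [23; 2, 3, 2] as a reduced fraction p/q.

375/16

Using pₖ = aₖpₖ₋₁ + pₖ₋₂ and qₖ = aₖqₖ₋₁ + qₖ₋₂:
  k=0: a=23, p=23, q=1
  k=1: a=2, p=47, q=2
  k=2: a=3, p=164, q=7
  k=3: a=2, p=375, q=16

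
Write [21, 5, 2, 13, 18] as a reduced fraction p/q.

56663/2675

Fold from the inside: start with 18/1.
  13 + 1/18 = 235/18
  2 + 18/235 = 488/235
  5 + 235/488 = 2675/488
  21 + 488/2675 = 56663/2675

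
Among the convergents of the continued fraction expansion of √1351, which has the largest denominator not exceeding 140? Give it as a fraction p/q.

√1351 = [36; 1, 3, 10, 3, 1, 72, …] (period length 6).
Convergents:
  p_0/q_0 = 36/1
  p_1/q_1 = 37/1
  p_2/q_2 = 147/4
  p_3/q_3 = 1507/41
  p_4/q_4 = 4668/127
  p_5/q_5 = 6175/168
q_4 = 127 ≤ 140 < 168 = q_5, so the answer is 4668/127.

4668/127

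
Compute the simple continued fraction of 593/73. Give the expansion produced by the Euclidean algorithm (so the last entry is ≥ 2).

[8; 8, 9]

593 = 8×73 + 9
73 = 8×9 + 1
9 = 9×1 + 0  (stop)
So 593/73 = [8; 8, 9].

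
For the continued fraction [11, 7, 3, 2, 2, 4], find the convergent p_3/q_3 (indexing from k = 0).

Using pₖ = aₖpₖ₋₁ + pₖ₋₂, qₖ = aₖqₖ₋₁ + qₖ₋₂ (with p₋₁=1, p₋₂=0, q₋₁=0, q₋₂=1):
  k=0: a=11, p=11, q=1
  k=1: a=7, p=78, q=7
  k=2: a=3, p=245, q=22
  k=3: a=2, p=568, q=51

568/51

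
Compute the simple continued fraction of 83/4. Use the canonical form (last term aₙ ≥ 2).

[20; 1, 3]

83 = 20×4 + 3
4 = 1×3 + 1
3 = 3×1 + 0  (stop)
So 83/4 = [20; 1, 3].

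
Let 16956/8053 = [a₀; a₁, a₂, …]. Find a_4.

16956 = 2·8053 + 850   →  a_0 = 2
8053 = 9·850 + 403   →  a_1 = 9
850 = 2·403 + 44   →  a_2 = 2
403 = 9·44 + 7   →  a_3 = 9
44 = 6·7 + 2   →  a_4 = 6

6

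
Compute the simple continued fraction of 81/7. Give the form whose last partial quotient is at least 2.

81 = 11*7 + 4
7 = 1*4 + 3
4 = 1*3 + 1
3 = 3*1 + 0  (stop)
So 81/7 = [11; 1, 1, 3].

[11; 1, 1, 3]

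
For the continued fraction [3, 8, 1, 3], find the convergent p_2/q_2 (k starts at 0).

28/9

Using pₖ = aₖpₖ₋₁ + pₖ₋₂, qₖ = aₖqₖ₋₁ + qₖ₋₂ (with p₋₁=1, p₋₂=0, q₋₁=0, q₋₂=1):
  k=0: a=3, p=3, q=1
  k=1: a=8, p=25, q=8
  k=2: a=1, p=28, q=9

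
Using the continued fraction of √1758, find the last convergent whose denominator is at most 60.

587/14

√1758 = [41; 1, 12, 1, 82, …] (period length 4).
Convergents:
  p_0/q_0 = 41/1
  p_1/q_1 = 42/1
  p_2/q_2 = 545/13
  p_3/q_3 = 587/14
  p_4/q_4 = 48679/1161
q_3 = 14 ≤ 60 < 1161 = q_4, so the answer is 587/14.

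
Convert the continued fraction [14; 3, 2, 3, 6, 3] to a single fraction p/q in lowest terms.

Fold from the inside: start with 3/1.
  6 + 1/3 = 19/3
  3 + 3/19 = 60/19
  2 + 19/60 = 139/60
  3 + 60/139 = 477/139
  14 + 139/477 = 6817/477

6817/477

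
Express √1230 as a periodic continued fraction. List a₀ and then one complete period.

[35; 14, 70]

a₀ = ⌊√1230⌋ = 35.
With m₀=0, d₀=1 and mₖ₊₁ = dₖaₖ − mₖ, dₖ₊₁ = (n − mₖ₊₁²)/dₖ, aₖ₊₁ = ⌊(a₀+mₖ₊₁)/dₖ₊₁⌋:
  k=1: m=35, d=5, a=14
  k=2: m=35, d=1, a=70
d=1 and a=2a₀=70 at k=2, so the next step gives (m, d) = (35, 5) again — its k=1 value — and the period has length 2.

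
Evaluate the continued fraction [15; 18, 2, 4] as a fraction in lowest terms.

Using pₖ = aₖpₖ₋₁ + pₖ₋₂ and qₖ = aₖqₖ₋₁ + qₖ₋₂:
  k=0: a=15, p=15, q=1
  k=1: a=18, p=271, q=18
  k=2: a=2, p=557, q=37
  k=3: a=4, p=2499, q=166

2499/166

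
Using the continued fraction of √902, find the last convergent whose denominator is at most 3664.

√902 = [30; 30, 60, …] (period length 2).
Convergents:
  p_0/q_0 = 30/1
  p_1/q_1 = 901/30
  p_2/q_2 = 54090/1801
  p_3/q_3 = 1623601/54060
q_2 = 1801 ≤ 3664 < 54060 = q_3, so the answer is 54090/1801.

54090/1801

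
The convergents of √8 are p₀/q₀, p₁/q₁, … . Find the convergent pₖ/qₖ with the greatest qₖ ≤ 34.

√8 = [2; 1, 4, …] (period length 2).
Convergents:
  p_0/q_0 = 2/1
  p_1/q_1 = 3/1
  p_2/q_2 = 14/5
  p_3/q_3 = 17/6
  p_4/q_4 = 82/29
  p_5/q_5 = 99/35
q_4 = 29 ≤ 34 < 35 = q_5, so the answer is 82/29.

82/29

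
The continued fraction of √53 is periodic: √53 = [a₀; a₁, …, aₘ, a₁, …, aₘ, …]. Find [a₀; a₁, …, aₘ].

a₀ = ⌊√53⌋ = 7.
With m₀=0, d₀=1 and mₖ₊₁ = dₖaₖ − mₖ, dₖ₊₁ = (n − mₖ₊₁²)/dₖ, aₖ₊₁ = ⌊(a₀+mₖ₊₁)/dₖ₊₁⌋:
  k=1: m=7, d=4, a=3
  k=2: m=5, d=7, a=1
  k=3: m=2, d=7, a=1
  k=4: m=5, d=4, a=3
  k=5: m=7, d=1, a=14
d=1 and a=2a₀=14 at k=5, so the next step gives (m, d) = (7, 4) again — its k=1 value — and the period has length 5.

[7; 3, 1, 1, 3, 14]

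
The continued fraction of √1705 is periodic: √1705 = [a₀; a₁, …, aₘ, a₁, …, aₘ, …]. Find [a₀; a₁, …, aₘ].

[41; 3, 2, 3, 82]

a₀ = ⌊√1705⌋ = 41.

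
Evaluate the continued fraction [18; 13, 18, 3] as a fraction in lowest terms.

Fold from the inside: start with 3/1.
  18 + 1/3 = 55/3
  13 + 3/55 = 718/55
  18 + 55/718 = 12979/718

12979/718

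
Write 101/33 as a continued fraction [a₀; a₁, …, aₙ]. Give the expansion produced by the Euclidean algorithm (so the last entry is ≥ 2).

[3; 16, 2]

101 = 3×33 + 2
33 = 16×2 + 1
2 = 2×1 + 0  (stop)
So 101/33 = [3; 16, 2].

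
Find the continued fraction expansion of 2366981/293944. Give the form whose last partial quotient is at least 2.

2366981 = 8·293944 + 15429
293944 = 19·15429 + 793
15429 = 19·793 + 362
793 = 2·362 + 69
362 = 5·69 + 17
69 = 4·17 + 1
17 = 17·1 + 0  (stop)
So 2366981/293944 = [8; 19, 19, 2, 5, 4, 17].

[8; 19, 19, 2, 5, 4, 17]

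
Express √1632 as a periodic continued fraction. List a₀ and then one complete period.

a₀ = ⌊√1632⌋ = 40.
With m₀=0, d₀=1 and mₖ₊₁ = dₖaₖ − mₖ, dₖ₊₁ = (n − mₖ₊₁²)/dₖ, aₖ₊₁ = ⌊(a₀+mₖ₊₁)/dₖ₊₁⌋:
  k=1: m=40, d=32, a=2
  k=2: m=24, d=33, a=1
  k=3: m=9, d=47, a=1
  k=4: m=38, d=4, a=19
  k=5: m=38, d=47, a=1
  k=6: m=9, d=33, a=1
  k=7: m=24, d=32, a=2
  k=8: m=40, d=1, a=80
d=1 and a=2a₀=80 at k=8, so the next step gives (m, d) = (40, 32) again — its k=1 value — and the period has length 8.

[40; 2, 1, 1, 19, 1, 1, 2, 80]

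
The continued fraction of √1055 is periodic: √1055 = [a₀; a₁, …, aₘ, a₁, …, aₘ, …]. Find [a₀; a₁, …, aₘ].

[32; 2, 12, 2, 64]

a₀ = ⌊√1055⌋ = 32.
With m₀=0, d₀=1 and mₖ₊₁ = dₖaₖ − mₖ, dₖ₊₁ = (n − mₖ₊₁²)/dₖ, aₖ₊₁ = ⌊(a₀+mₖ₊₁)/dₖ₊₁⌋:
  k=1: m=32, d=31, a=2
  k=2: m=30, d=5, a=12
  k=3: m=30, d=31, a=2
  k=4: m=32, d=1, a=64
d=1 and a=2a₀=64 at k=4, so the next step gives (m, d) = (32, 31) again — its k=1 value — and the period has length 4.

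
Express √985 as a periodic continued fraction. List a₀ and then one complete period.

[31; 2, 1, 1, 2, 62]

a₀ = ⌊√985⌋ = 31.
With m₀=0, d₀=1 and mₖ₊₁ = dₖaₖ − mₖ, dₖ₊₁ = (n − mₖ₊₁²)/dₖ, aₖ₊₁ = ⌊(a₀+mₖ₊₁)/dₖ₊₁⌋:
  k=1: m=31, d=24, a=2
  k=2: m=17, d=29, a=1
  k=3: m=12, d=29, a=1
  k=4: m=17, d=24, a=2
  k=5: m=31, d=1, a=62
d=1 and a=2a₀=62 at k=5, so the next step gives (m, d) = (31, 24) again — its k=1 value — and the period has length 5.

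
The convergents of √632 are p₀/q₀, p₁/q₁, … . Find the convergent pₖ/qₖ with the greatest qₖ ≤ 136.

1081/43

√632 = [25; 7, 6, 7, 50, …] (period length 4).
Convergents:
  p_0/q_0 = 25/1
  p_1/q_1 = 176/7
  p_2/q_2 = 1081/43
  p_3/q_3 = 7743/308
q_2 = 43 ≤ 136 < 308 = q_3, so the answer is 1081/43.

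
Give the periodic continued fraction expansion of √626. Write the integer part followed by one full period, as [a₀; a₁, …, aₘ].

a₀ = ⌊√626⌋ = 25.
With m₀=0, d₀=1 and mₖ₊₁ = dₖaₖ − mₖ, dₖ₊₁ = (n − mₖ₊₁²)/dₖ, aₖ₊₁ = ⌊(a₀+mₖ₊₁)/dₖ₊₁⌋:
  k=1: m=25, d=1, a=50
d=1 and a=2a₀=50 at k=1, so the next step gives (m, d) = (25, 1) again — its k=1 value — and the period has length 1.

[25; 50]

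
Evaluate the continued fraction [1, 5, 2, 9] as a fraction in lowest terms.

123/104

Using pₖ = aₖpₖ₋₁ + pₖ₋₂ and qₖ = aₖqₖ₋₁ + qₖ₋₂:
  k=0: a=1, p=1, q=1
  k=1: a=5, p=6, q=5
  k=2: a=2, p=13, q=11
  k=3: a=9, p=123, q=104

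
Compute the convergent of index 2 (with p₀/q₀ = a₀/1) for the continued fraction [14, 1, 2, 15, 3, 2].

Using pₖ = aₖpₖ₋₁ + pₖ₋₂, qₖ = aₖqₖ₋₁ + qₖ₋₂ (with p₋₁=1, p₋₂=0, q₋₁=0, q₋₂=1):
  k=0: a=14, p=14, q=1
  k=1: a=1, p=15, q=1
  k=2: a=2, p=44, q=3

44/3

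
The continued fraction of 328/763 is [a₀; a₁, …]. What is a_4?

328 = 0·763 + 328   →  a_0 = 0
763 = 2·328 + 107   →  a_1 = 2
328 = 3·107 + 7   →  a_2 = 3
107 = 15·7 + 2   →  a_3 = 15
7 = 3·2 + 1   →  a_4 = 3

3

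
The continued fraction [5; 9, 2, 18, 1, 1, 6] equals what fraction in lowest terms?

Using pₖ = aₖpₖ₋₁ + pₖ₋₂ and qₖ = aₖqₖ₋₁ + qₖ₋₂:
  k=0: a=5, p=5, q=1
  k=1: a=9, p=46, q=9
  k=2: a=2, p=97, q=19
  k=3: a=18, p=1792, q=351
  k=4: a=1, p=1889, q=370
  k=5: a=1, p=3681, q=721
  k=6: a=6, p=23975, q=4696

23975/4696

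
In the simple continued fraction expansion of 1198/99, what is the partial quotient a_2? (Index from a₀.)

1

1198 = 12·99 + 10   →  a_0 = 12
99 = 9·10 + 9   →  a_1 = 9
10 = 1·9 + 1   →  a_2 = 1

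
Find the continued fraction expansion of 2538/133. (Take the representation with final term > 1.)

[19; 12, 11]

2538 = 19·133 + 11
133 = 12·11 + 1
11 = 11·1 + 0  (stop)
So 2538/133 = [19; 12, 11].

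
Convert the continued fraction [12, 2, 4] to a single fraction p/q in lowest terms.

112/9

Fold from the inside: start with 4/1.
  2 + 1/4 = 9/4
  12 + 4/9 = 112/9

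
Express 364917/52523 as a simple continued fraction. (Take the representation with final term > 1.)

[6; 1, 18, 7, 11, 17, 2]

364917 = 6*52523 + 49779
52523 = 1*49779 + 2744
49779 = 18*2744 + 387
2744 = 7*387 + 35
387 = 11*35 + 2
35 = 17*2 + 1
2 = 2*1 + 0  (stop)
So 364917/52523 = [6; 1, 18, 7, 11, 17, 2].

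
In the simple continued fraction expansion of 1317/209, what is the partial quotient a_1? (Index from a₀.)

1317 = 6·209 + 63   →  a_0 = 6
209 = 3·63 + 20   →  a_1 = 3

3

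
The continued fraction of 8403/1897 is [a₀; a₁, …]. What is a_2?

3

8403 = 4·1897 + 815   →  a_0 = 4
1897 = 2·815 + 267   →  a_1 = 2
815 = 3·267 + 14   →  a_2 = 3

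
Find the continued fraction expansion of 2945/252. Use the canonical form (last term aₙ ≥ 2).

[11; 1, 2, 5, 3, 1, 3]

2945 = 11·252 + 173
252 = 1·173 + 79
173 = 2·79 + 15
79 = 5·15 + 4
15 = 3·4 + 3
4 = 1·3 + 1
3 = 3·1 + 0  (stop)
So 2945/252 = [11; 1, 2, 5, 3, 1, 3].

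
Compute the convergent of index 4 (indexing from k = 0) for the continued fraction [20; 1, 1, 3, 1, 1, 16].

Using pₖ = aₖpₖ₋₁ + pₖ₋₂, qₖ = aₖqₖ₋₁ + qₖ₋₂ (with p₋₁=1, p₋₂=0, q₋₁=0, q₋₂=1):
  k=0: a=20, p=20, q=1
  k=1: a=1, p=21, q=1
  k=2: a=1, p=41, q=2
  k=3: a=3, p=144, q=7
  k=4: a=1, p=185, q=9

185/9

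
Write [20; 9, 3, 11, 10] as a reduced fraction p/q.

Fold from the inside: start with 10/1.
  11 + 1/10 = 111/10
  3 + 10/111 = 343/111
  9 + 111/343 = 3198/343
  20 + 343/3198 = 64303/3198

64303/3198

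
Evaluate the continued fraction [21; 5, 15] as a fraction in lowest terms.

1611/76

Fold from the inside: start with 15/1.
  5 + 1/15 = 76/15
  21 + 15/76 = 1611/76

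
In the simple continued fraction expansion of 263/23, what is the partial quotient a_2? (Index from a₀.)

263 = 11·23 + 10   →  a_0 = 11
23 = 2·10 + 3   →  a_1 = 2
10 = 3·3 + 1   →  a_2 = 3

3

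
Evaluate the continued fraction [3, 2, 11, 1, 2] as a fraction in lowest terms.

254/73

Using pₖ = aₖpₖ₋₁ + pₖ₋₂ and qₖ = aₖqₖ₋₁ + qₖ₋₂:
  k=0: a=3, p=3, q=1
  k=1: a=2, p=7, q=2
  k=2: a=11, p=80, q=23
  k=3: a=1, p=87, q=25
  k=4: a=2, p=254, q=73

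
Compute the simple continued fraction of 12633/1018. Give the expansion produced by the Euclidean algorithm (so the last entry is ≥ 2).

[12; 2, 2, 3, 1, 3, 12]

12633 = 12*1018 + 417
1018 = 2*417 + 184
417 = 2*184 + 49
184 = 3*49 + 37
49 = 1*37 + 12
37 = 3*12 + 1
12 = 12*1 + 0  (stop)
So 12633/1018 = [12; 2, 2, 3, 1, 3, 12].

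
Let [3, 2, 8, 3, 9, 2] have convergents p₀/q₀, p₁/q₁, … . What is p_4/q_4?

Using pₖ = aₖpₖ₋₁ + pₖ₋₂, qₖ = aₖqₖ₋₁ + qₖ₋₂ (with p₋₁=1, p₋₂=0, q₋₁=0, q₋₂=1):
  k=0: a=3, p=3, q=1
  k=1: a=2, p=7, q=2
  k=2: a=8, p=59, q=17
  k=3: a=3, p=184, q=53
  k=4: a=9, p=1715, q=494

1715/494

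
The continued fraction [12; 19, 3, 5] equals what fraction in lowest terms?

3724/309

Using pₖ = aₖpₖ₋₁ + pₖ₋₂ and qₖ = aₖqₖ₋₁ + qₖ₋₂:
  k=0: a=12, p=12, q=1
  k=1: a=19, p=229, q=19
  k=2: a=3, p=699, q=58
  k=3: a=5, p=3724, q=309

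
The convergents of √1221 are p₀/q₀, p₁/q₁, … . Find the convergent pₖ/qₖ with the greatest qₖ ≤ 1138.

21385/612

√1221 = [34; 1, 16, 2, 16, 1, 68, …] (period length 6).
Convergents:
  p_0/q_0 = 34/1
  p_1/q_1 = 35/1
  p_2/q_2 = 594/17
  p_3/q_3 = 1223/35
  p_4/q_4 = 20162/577
  p_5/q_5 = 21385/612
  p_6/q_6 = 1474342/42193
q_5 = 612 ≤ 1138 < 42193 = q_6, so the answer is 21385/612.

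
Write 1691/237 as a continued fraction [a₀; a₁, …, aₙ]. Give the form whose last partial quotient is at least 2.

[7; 7, 2, 2, 6]

1691 = 7*237 + 32
237 = 7*32 + 13
32 = 2*13 + 6
13 = 2*6 + 1
6 = 6*1 + 0  (stop)
So 1691/237 = [7; 7, 2, 2, 6].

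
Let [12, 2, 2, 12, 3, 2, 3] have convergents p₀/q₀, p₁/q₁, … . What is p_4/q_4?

Using pₖ = aₖpₖ₋₁ + pₖ₋₂, qₖ = aₖqₖ₋₁ + qₖ₋₂ (with p₋₁=1, p₋₂=0, q₋₁=0, q₋₂=1):
  k=0: a=12, p=12, q=1
  k=1: a=2, p=25, q=2
  k=2: a=2, p=62, q=5
  k=3: a=12, p=769, q=62
  k=4: a=3, p=2369, q=191

2369/191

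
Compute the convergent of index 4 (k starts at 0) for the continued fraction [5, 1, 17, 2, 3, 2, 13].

Using pₖ = aₖpₖ₋₁ + pₖ₋₂, qₖ = aₖqₖ₋₁ + qₖ₋₂ (with p₋₁=1, p₋₂=0, q₋₁=0, q₋₂=1):
  k=0: a=5, p=5, q=1
  k=1: a=1, p=6, q=1
  k=2: a=17, p=107, q=18
  k=3: a=2, p=220, q=37
  k=4: a=3, p=767, q=129

767/129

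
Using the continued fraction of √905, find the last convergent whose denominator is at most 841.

21690/721

√905 = [30; 12, 60, …] (period length 2).
Convergents:
  p_0/q_0 = 30/1
  p_1/q_1 = 361/12
  p_2/q_2 = 21690/721
  p_3/q_3 = 260641/8664
q_2 = 721 ≤ 841 < 8664 = q_3, so the answer is 21690/721.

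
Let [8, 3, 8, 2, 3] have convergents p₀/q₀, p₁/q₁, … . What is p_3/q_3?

Using pₖ = aₖpₖ₋₁ + pₖ₋₂, qₖ = aₖqₖ₋₁ + qₖ₋₂ (with p₋₁=1, p₋₂=0, q₋₁=0, q₋₂=1):
  k=0: a=8, p=8, q=1
  k=1: a=3, p=25, q=3
  k=2: a=8, p=208, q=25
  k=3: a=2, p=441, q=53

441/53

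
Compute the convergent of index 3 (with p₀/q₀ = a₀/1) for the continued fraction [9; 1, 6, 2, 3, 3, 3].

148/15

Using pₖ = aₖpₖ₋₁ + pₖ₋₂, qₖ = aₖqₖ₋₁ + qₖ₋₂ (with p₋₁=1, p₋₂=0, q₋₁=0, q₋₂=1):
  k=0: a=9, p=9, q=1
  k=1: a=1, p=10, q=1
  k=2: a=6, p=69, q=7
  k=3: a=2, p=148, q=15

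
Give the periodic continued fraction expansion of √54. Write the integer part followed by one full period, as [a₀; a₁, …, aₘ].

a₀ = ⌊√54⌋ = 7.
With m₀=0, d₀=1 and mₖ₊₁ = dₖaₖ − mₖ, dₖ₊₁ = (n − mₖ₊₁²)/dₖ, aₖ₊₁ = ⌊(a₀+mₖ₊₁)/dₖ₊₁⌋:
  k=1: m=7, d=5, a=2
  k=2: m=3, d=9, a=1
  k=3: m=6, d=2, a=6
  k=4: m=6, d=9, a=1
  k=5: m=3, d=5, a=2
  k=6: m=7, d=1, a=14
d=1 and a=2a₀=14 at k=6, so the next step gives (m, d) = (7, 5) again — its k=1 value — and the period has length 6.

[7; 2, 1, 6, 1, 2, 14]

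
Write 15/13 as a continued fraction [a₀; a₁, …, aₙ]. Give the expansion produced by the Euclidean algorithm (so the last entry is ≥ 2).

[1; 6, 2]

15 = 1·13 + 2
13 = 6·2 + 1
2 = 2·1 + 0  (stop)
So 15/13 = [1; 6, 2].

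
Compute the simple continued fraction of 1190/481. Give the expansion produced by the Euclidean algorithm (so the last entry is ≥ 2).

1190 = 2*481 + 228
481 = 2*228 + 25
228 = 9*25 + 3
25 = 8*3 + 1
3 = 3*1 + 0  (stop)
So 1190/481 = [2; 2, 9, 8, 3].

[2; 2, 9, 8, 3]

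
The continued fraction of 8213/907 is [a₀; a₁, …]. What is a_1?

8213 = 9·907 + 50   →  a_0 = 9
907 = 18·50 + 7   →  a_1 = 18

18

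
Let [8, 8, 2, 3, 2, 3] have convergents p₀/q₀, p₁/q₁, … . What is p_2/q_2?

Using pₖ = aₖpₖ₋₁ + pₖ₋₂, qₖ = aₖqₖ₋₁ + qₖ₋₂ (with p₋₁=1, p₋₂=0, q₋₁=0, q₋₂=1):
  k=0: a=8, p=8, q=1
  k=1: a=8, p=65, q=8
  k=2: a=2, p=138, q=17

138/17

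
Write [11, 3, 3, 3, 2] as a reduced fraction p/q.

859/76

Using pₖ = aₖpₖ₋₁ + pₖ₋₂ and qₖ = aₖqₖ₋₁ + qₖ₋₂:
  k=0: a=11, p=11, q=1
  k=1: a=3, p=34, q=3
  k=2: a=3, p=113, q=10
  k=3: a=3, p=373, q=33
  k=4: a=2, p=859, q=76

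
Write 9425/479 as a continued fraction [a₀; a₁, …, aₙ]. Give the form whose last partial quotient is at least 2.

[19; 1, 2, 11, 14]

9425 = 19×479 + 324
479 = 1×324 + 155
324 = 2×155 + 14
155 = 11×14 + 1
14 = 14×1 + 0  (stop)
So 9425/479 = [19; 1, 2, 11, 14].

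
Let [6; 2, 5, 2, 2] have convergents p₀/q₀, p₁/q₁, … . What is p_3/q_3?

Using pₖ = aₖpₖ₋₁ + pₖ₋₂, qₖ = aₖqₖ₋₁ + qₖ₋₂ (with p₋₁=1, p₋₂=0, q₋₁=0, q₋₂=1):
  k=0: a=6, p=6, q=1
  k=1: a=2, p=13, q=2
  k=2: a=5, p=71, q=11
  k=3: a=2, p=155, q=24

155/24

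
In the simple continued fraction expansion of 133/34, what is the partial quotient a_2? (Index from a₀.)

10

133 = 3·34 + 31   →  a_0 = 3
34 = 1·31 + 3   →  a_1 = 1
31 = 10·3 + 1   →  a_2 = 10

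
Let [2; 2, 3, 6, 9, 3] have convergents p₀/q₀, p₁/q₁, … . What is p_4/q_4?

980/403

Using pₖ = aₖpₖ₋₁ + pₖ₋₂, qₖ = aₖqₖ₋₁ + qₖ₋₂ (with p₋₁=1, p₋₂=0, q₋₁=0, q₋₂=1):
  k=0: a=2, p=2, q=1
  k=1: a=2, p=5, q=2
  k=2: a=3, p=17, q=7
  k=3: a=6, p=107, q=44
  k=4: a=9, p=980, q=403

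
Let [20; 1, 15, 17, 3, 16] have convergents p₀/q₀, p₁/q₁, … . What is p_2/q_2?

335/16

Using pₖ = aₖpₖ₋₁ + pₖ₋₂, qₖ = aₖqₖ₋₁ + qₖ₋₂ (with p₋₁=1, p₋₂=0, q₋₁=0, q₋₂=1):
  k=0: a=20, p=20, q=1
  k=1: a=1, p=21, q=1
  k=2: a=15, p=335, q=16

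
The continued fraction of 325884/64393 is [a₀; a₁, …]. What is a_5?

5

325884 = 5·64393 + 3919   →  a_0 = 5
64393 = 16·3919 + 1689   →  a_1 = 16
3919 = 2·1689 + 541   →  a_2 = 2
1689 = 3·541 + 66   →  a_3 = 3
541 = 8·66 + 13   →  a_4 = 8
66 = 5·13 + 1   →  a_5 = 5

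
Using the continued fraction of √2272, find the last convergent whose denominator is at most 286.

13537/284

√2272 = [47; 1, 1, 1, 94, …] (period length 4).
Convergents:
  p_0/q_0 = 47/1
  p_1/q_1 = 48/1
  p_2/q_2 = 95/2
  p_3/q_3 = 143/3
  p_4/q_4 = 13537/284
  p_5/q_5 = 13680/287
q_4 = 284 ≤ 286 < 287 = q_5, so the answer is 13537/284.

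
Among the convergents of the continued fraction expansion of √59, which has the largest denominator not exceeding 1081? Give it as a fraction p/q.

7781/1013

√59 = [7; 1, 2, 7, 2, 1, 14, …] (period length 6).
Convergents:
  p_0/q_0 = 7/1
  p_1/q_1 = 8/1
  p_2/q_2 = 23/3
  p_3/q_3 = 169/22
  p_4/q_4 = 361/47
  p_5/q_5 = 530/69
  p_6/q_6 = 7781/1013
  p_7/q_7 = 8311/1082
q_6 = 1013 ≤ 1081 < 1082 = q_7, so the answer is 7781/1013.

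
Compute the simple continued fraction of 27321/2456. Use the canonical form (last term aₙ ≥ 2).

27321 = 11·2456 + 305
2456 = 8·305 + 16
305 = 19·16 + 1
16 = 16·1 + 0  (stop)
So 27321/2456 = [11; 8, 19, 16].

[11; 8, 19, 16]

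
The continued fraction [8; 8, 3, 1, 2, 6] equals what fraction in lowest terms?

4702/579

Fold from the inside: start with 6/1.
  2 + 1/6 = 13/6
  1 + 6/13 = 19/13
  3 + 13/19 = 70/19
  8 + 19/70 = 579/70
  8 + 70/579 = 4702/579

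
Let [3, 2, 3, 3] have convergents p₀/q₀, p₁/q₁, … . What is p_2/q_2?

24/7

Using pₖ = aₖpₖ₋₁ + pₖ₋₂, qₖ = aₖqₖ₋₁ + qₖ₋₂ (with p₋₁=1, p₋₂=0, q₋₁=0, q₋₂=1):
  k=0: a=3, p=3, q=1
  k=1: a=2, p=7, q=2
  k=2: a=3, p=24, q=7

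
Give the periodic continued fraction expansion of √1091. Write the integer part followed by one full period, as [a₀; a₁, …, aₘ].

[33; 33, 66]

a₀ = ⌊√1091⌋ = 33.
With m₀=0, d₀=1 and mₖ₊₁ = dₖaₖ − mₖ, dₖ₊₁ = (n − mₖ₊₁²)/dₖ, aₖ₊₁ = ⌊(a₀+mₖ₊₁)/dₖ₊₁⌋:
  k=1: m=33, d=2, a=33
  k=2: m=33, d=1, a=66
d=1 and a=2a₀=66 at k=2, so the next step gives (m, d) = (33, 2) again — its k=1 value — and the period has length 2.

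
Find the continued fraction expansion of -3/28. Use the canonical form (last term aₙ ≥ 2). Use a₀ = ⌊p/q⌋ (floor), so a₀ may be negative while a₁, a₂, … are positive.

[-1; 1, 8, 3]

-3 = -1*28 + 25
28 = 1*25 + 3
25 = 8*3 + 1
3 = 3*1 + 0  (stop)
So -3/28 = [-1; 1, 8, 3].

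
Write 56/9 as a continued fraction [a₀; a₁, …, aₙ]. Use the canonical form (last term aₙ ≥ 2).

[6; 4, 2]

56 = 6×9 + 2
9 = 4×2 + 1
2 = 2×1 + 0  (stop)
So 56/9 = [6; 4, 2].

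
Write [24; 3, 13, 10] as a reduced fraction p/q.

9803/403

Using pₖ = aₖpₖ₋₁ + pₖ₋₂ and qₖ = aₖqₖ₋₁ + qₖ₋₂:
  k=0: a=24, p=24, q=1
  k=1: a=3, p=73, q=3
  k=2: a=13, p=973, q=40
  k=3: a=10, p=9803, q=403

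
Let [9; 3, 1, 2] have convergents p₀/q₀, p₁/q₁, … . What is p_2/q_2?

Using pₖ = aₖpₖ₋₁ + pₖ₋₂, qₖ = aₖqₖ₋₁ + qₖ₋₂ (with p₋₁=1, p₋₂=0, q₋₁=0, q₋₂=1):
  k=0: a=9, p=9, q=1
  k=1: a=3, p=28, q=3
  k=2: a=1, p=37, q=4

37/4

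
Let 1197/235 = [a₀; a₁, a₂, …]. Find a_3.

1197 = 5·235 + 22   →  a_0 = 5
235 = 10·22 + 15   →  a_1 = 10
22 = 1·15 + 7   →  a_2 = 1
15 = 2·7 + 1   →  a_3 = 2

2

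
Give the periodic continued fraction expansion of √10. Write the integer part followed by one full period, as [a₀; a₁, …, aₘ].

a₀ = ⌊√10⌋ = 3.
With m₀=0, d₀=1 and mₖ₊₁ = dₖaₖ − mₖ, dₖ₊₁ = (n − mₖ₊₁²)/dₖ, aₖ₊₁ = ⌊(a₀+mₖ₊₁)/dₖ₊₁⌋:
  k=1: m=3, d=1, a=6
d=1 and a=2a₀=6 at k=1, so the next step gives (m, d) = (3, 1) again — its k=1 value — and the period has length 1.

[3; 6]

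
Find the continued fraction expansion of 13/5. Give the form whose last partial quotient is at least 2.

[2; 1, 1, 2]

13 = 2·5 + 3
5 = 1·3 + 2
3 = 1·2 + 1
2 = 2·1 + 0  (stop)
So 13/5 = [2; 1, 1, 2].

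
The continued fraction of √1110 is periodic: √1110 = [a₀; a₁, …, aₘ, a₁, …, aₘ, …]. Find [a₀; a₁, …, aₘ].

[33; 3, 6, 3, 66]

a₀ = ⌊√1110⌋ = 33.
With m₀=0, d₀=1 and mₖ₊₁ = dₖaₖ − mₖ, dₖ₊₁ = (n − mₖ₊₁²)/dₖ, aₖ₊₁ = ⌊(a₀+mₖ₊₁)/dₖ₊₁⌋:
  k=1: m=33, d=21, a=3
  k=2: m=30, d=10, a=6
  k=3: m=30, d=21, a=3
  k=4: m=33, d=1, a=66
d=1 and a=2a₀=66 at k=4, so the next step gives (m, d) = (33, 21) again — its k=1 value — and the period has length 4.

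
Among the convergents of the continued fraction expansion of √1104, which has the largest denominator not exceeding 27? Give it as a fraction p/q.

√1104 = [33; 4, 2, 2, 2, 4, 66, …] (period length 6).
Convergents:
  p_0/q_0 = 33/1
  p_1/q_1 = 133/4
  p_2/q_2 = 299/9
  p_3/q_3 = 731/22
  p_4/q_4 = 1761/53
q_3 = 22 ≤ 27 < 53 = q_4, so the answer is 731/22.

731/22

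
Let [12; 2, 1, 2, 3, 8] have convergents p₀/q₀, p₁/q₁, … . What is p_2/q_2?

37/3

Using pₖ = aₖpₖ₋₁ + pₖ₋₂, qₖ = aₖqₖ₋₁ + qₖ₋₂ (with p₋₁=1, p₋₂=0, q₋₁=0, q₋₂=1):
  k=0: a=12, p=12, q=1
  k=1: a=2, p=25, q=2
  k=2: a=1, p=37, q=3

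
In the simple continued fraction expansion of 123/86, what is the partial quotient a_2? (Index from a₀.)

123 = 1·86 + 37   →  a_0 = 1
86 = 2·37 + 12   →  a_1 = 2
37 = 3·12 + 1   →  a_2 = 3

3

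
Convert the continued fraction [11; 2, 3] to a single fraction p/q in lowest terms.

80/7

Fold from the inside: start with 3/1.
  2 + 1/3 = 7/3
  11 + 3/7 = 80/7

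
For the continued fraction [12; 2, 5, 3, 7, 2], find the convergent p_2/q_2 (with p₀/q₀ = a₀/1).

137/11

Using pₖ = aₖpₖ₋₁ + pₖ₋₂, qₖ = aₖqₖ₋₁ + qₖ₋₂ (with p₋₁=1, p₋₂=0, q₋₁=0, q₋₂=1):
  k=0: a=12, p=12, q=1
  k=1: a=2, p=25, q=2
  k=2: a=5, p=137, q=11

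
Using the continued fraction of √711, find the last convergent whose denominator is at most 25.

80/3

√711 = [26; 1, 1, 1, 52, …] (period length 4).
Convergents:
  p_0/q_0 = 26/1
  p_1/q_1 = 27/1
  p_2/q_2 = 53/2
  p_3/q_3 = 80/3
  p_4/q_4 = 4213/158
q_3 = 3 ≤ 25 < 158 = q_4, so the answer is 80/3.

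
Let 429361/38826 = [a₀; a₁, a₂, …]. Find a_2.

15

429361 = 11·38826 + 2275   →  a_0 = 11
38826 = 17·2275 + 151   →  a_1 = 17
2275 = 15·151 + 10   →  a_2 = 15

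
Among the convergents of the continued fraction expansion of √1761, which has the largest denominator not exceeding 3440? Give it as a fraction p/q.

98658/2351

√1761 = [41; 1, 26, 1, 82, …] (period length 4).
Convergents:
  p_0/q_0 = 41/1
  p_1/q_1 = 42/1
  p_2/q_2 = 1133/27
  p_3/q_3 = 1175/28
  p_4/q_4 = 97483/2323
  p_5/q_5 = 98658/2351
  p_6/q_6 = 2662591/63449
q_5 = 2351 ≤ 3440 < 63449 = q_6, so the answer is 98658/2351.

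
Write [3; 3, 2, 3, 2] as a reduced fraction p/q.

181/55

Fold from the inside: start with 2/1.
  3 + 1/2 = 7/2
  2 + 2/7 = 16/7
  3 + 7/16 = 55/16
  3 + 16/55 = 181/55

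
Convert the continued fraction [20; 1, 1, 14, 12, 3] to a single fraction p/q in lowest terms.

22138/1079

Fold from the inside: start with 3/1.
  12 + 1/3 = 37/3
  14 + 3/37 = 521/37
  1 + 37/521 = 558/521
  1 + 521/558 = 1079/558
  20 + 558/1079 = 22138/1079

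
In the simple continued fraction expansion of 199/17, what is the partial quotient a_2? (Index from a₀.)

199 = 11·17 + 12   →  a_0 = 11
17 = 1·12 + 5   →  a_1 = 1
12 = 2·5 + 2   →  a_2 = 2

2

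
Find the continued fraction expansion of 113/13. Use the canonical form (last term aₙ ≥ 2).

[8; 1, 2, 4]

113 = 8·13 + 9
13 = 1·9 + 4
9 = 2·4 + 1
4 = 4·1 + 0  (stop)
So 113/13 = [8; 1, 2, 4].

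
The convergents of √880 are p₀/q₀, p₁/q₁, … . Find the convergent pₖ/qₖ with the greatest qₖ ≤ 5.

√880 = [29; 1, 1, 1, 58, …] (period length 4).
Convergents:
  p_0/q_0 = 29/1
  p_1/q_1 = 30/1
  p_2/q_2 = 59/2
  p_3/q_3 = 89/3
  p_4/q_4 = 5221/176
q_3 = 3 ≤ 5 < 176 = q_4, so the answer is 89/3.

89/3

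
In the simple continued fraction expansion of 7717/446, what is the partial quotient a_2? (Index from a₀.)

7717 = 17·446 + 135   →  a_0 = 17
446 = 3·135 + 41   →  a_1 = 3
135 = 3·41 + 12   →  a_2 = 3

3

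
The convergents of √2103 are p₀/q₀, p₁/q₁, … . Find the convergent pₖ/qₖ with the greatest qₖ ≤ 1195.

34348/749

√2103 = [45; 1, 6, 15, 6, 1, 90, …] (period length 6).
Convergents:
  p_0/q_0 = 45/1
  p_1/q_1 = 46/1
  p_2/q_2 = 321/7
  p_3/q_3 = 4861/106
  p_4/q_4 = 29487/643
  p_5/q_5 = 34348/749
  p_6/q_6 = 3120807/68053
q_5 = 749 ≤ 1195 < 68053 = q_6, so the answer is 34348/749.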